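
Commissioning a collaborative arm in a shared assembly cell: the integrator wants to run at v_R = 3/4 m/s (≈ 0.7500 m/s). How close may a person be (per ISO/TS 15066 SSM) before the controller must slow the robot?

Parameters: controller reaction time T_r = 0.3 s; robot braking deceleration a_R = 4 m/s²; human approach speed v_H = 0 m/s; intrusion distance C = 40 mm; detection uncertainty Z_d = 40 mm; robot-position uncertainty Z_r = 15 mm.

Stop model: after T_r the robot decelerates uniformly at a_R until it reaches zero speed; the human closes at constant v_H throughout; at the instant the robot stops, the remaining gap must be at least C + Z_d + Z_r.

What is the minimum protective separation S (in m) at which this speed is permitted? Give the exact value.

T_s = v_R/a_R = (3/4)/4 = 0.1875 s
robot in T_r: 0.7500·0.3000 = 0.2250 m
robot under decel: 0.7500²/(2·4.0000) = 0.0703 m
person approaches 0.0000·(0.3000+0.1875) = 0.0000 m
residual clearance needed = 0.0400+0.0400+0.0150 = 0.0950 m
S_min ≈ 0.2250+0.0703+0.0000+0.0950  ⇒  S_min = 1249/3200 m

S_min = 1249/3200 m = 0.3903 m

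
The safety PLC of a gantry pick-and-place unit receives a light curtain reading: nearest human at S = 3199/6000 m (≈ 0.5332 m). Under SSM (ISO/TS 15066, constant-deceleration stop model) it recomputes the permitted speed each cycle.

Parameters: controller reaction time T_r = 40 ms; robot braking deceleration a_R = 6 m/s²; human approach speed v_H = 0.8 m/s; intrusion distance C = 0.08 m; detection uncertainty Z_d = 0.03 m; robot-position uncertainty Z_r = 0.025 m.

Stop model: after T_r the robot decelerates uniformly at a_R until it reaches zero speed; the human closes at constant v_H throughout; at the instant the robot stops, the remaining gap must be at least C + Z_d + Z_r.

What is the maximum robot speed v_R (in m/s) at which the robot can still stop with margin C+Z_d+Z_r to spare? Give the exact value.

v_R_max = 13/10 m/s = 1.3000 m/s

at the boundary: (1/12)·v² + (13/75)·v + (-2197/6000) = 0
  disc = (13/75)² − 4·(1/12)·(-2197/6000) = 1521/10000 ; √disc = 39/100
  v_R = (−(13/75) + 39/100) / (2·(1/12)) = 13/10 m/s
check:
T_s = v_R/a_R = (13/10)/6 = 0.2167 s
robot in T_r: 1.3000·0.0400 = 0.0520 m
braking distance = 1.3000²/(2·6.0000) = 0.1408 m
person approaches 0.8000·(0.0400+0.2167) = 0.2053 m
margins: 0.0800+0.0300+0.0250 = 0.1350 m
sum ≈ 0.0520+0.1408+0.2053+0.1350 ≈ 0.5332 m = S ✓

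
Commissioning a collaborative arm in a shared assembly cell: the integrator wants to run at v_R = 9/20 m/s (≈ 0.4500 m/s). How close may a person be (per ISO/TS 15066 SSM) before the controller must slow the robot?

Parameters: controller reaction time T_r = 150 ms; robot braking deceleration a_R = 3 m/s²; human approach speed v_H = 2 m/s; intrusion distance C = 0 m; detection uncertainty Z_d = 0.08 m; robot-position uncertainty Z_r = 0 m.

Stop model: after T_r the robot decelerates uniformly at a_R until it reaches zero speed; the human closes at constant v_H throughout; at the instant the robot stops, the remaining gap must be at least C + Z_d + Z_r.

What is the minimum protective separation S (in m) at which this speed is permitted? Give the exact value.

S_min = 25/32 m = 0.7812 m

T_s = v_R/a_R = (9/20)/3 = 0.1500 s
robot covers v_R·T_r = 0.4500·0.1500 = 0.0675 m before braking
robot covers 0.4500·0.1500 − ½·3.0000·0.1500² = 0.0338 m while stopping
person approaches 2.0000·(0.1500+0.1500) = 0.6000 m
C+Z_d+Z_r = 0.0000+0.0800+0.0000 = 0.0800 m
S_min ≈ 0.0675+0.0338+0.6000+0.0800  ⇒  S_min = 25/32 m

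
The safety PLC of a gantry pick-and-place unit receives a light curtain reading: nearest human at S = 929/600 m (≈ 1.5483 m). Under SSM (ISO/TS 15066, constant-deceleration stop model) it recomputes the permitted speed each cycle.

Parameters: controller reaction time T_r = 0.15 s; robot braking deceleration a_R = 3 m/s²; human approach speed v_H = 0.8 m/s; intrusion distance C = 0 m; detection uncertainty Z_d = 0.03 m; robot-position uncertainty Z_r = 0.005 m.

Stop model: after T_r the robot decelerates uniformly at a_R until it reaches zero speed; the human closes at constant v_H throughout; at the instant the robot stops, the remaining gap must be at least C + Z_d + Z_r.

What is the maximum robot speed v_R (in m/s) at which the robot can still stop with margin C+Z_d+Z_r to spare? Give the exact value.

at the boundary: (1/6)·v² + (5/12)·v + (-209/150) = 0
  disc = (5/12)² − 4·(1/6)·(-209/150) = 441/400 ; √disc = 21/20
  v_R = (−(5/12) + 21/20) / (2·(1/6)) = 19/10 m/s
check:
T_s = v_R/a_R = (19/10)/3 = 0.6333 s
robot in T_r: 1.9000·0.1500 = 0.2850 m
robot covers 1.9000·0.6333 − ½·3.0000·0.6333² = 0.6017 m while stopping
person approaches 0.8000·(0.1500+0.6333) = 0.6267 m
C+Z_d+Z_r = 0.0000+0.0300+0.0050 = 0.0350 m
sum ≈ 0.2850+0.6017+0.6267+0.0350 ≈ 1.5483 m = S ✓

v_R_max = 19/10 m/s = 1.9000 m/s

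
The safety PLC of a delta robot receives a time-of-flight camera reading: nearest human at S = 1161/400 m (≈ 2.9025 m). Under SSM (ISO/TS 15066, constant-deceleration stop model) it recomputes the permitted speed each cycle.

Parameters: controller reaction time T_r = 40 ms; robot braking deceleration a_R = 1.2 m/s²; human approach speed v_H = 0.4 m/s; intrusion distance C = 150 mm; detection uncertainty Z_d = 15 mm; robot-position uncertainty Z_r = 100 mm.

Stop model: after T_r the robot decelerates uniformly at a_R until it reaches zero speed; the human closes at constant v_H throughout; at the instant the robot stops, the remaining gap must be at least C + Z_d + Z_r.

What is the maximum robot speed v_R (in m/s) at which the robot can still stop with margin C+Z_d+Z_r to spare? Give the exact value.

v_R_max = 21/10 m/s = 2.1000 m/s

quadratic (5/12)·v² + (28/75)·v + (-5243/2000) = 0
  disc = (28/75)² − 4·(5/12)·(-5243/2000) = 405769/90000 ; √disc = 637/300
  v_R = (−(28/75) + 637/300) / (2·(5/12)) = 21/10 m/s
check:
T_s = v_R/a_R = (21/10)/(6/5) = 1.7500 s
robot in T_r: 2.1000·0.0400 = 0.0840 m
robot covers 2.1000·1.7500 − ½·1.2000·1.7500² = 1.8375 m while stopping
human over T_r+T_s: 0.4000·(0.0400+1.7500) = 0.7160 m
margins: 0.1500+0.0150+0.1000 = 0.2650 m
sum ≈ 0.0840+1.8375+0.7160+0.2650 ≈ 2.9025 m = S ✓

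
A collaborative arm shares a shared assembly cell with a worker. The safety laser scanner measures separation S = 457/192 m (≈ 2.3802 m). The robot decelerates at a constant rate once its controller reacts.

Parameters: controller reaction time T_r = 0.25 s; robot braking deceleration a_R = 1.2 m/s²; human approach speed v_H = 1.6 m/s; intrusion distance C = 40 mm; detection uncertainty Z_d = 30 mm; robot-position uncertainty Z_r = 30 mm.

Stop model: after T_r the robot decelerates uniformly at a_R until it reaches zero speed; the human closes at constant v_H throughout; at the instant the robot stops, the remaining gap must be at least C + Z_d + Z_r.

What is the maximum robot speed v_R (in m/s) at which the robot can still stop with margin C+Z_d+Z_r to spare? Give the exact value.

v_R_max = 19/20 m/s = 0.9500 m/s

collect terms ⇒ (5/12)·v_R² + (19/12)·v_R + (-361/192) = 0
  disc = (19/12)² − 4·(5/12)·(-361/192) = 361/64 ; √disc = 19/8
  v_R = (−(19/12) + 19/8) / (2·(5/12)) = 19/20 m/s
check:
T_s = v_R/a_R = (19/20)/(6/5) = 0.7917 s
robot covers v_R·T_r = 0.9500·0.2500 = 0.2375 m before braking
robot under decel: 0.9500²/(2·1.2000) = 0.3760 m
human over T_r+T_s: 1.6000·(0.2500+0.7917) = 1.6667 m
C+Z_d+Z_r = 0.0400+0.0300+0.0300 = 0.1000 m
sum ≈ 0.2375+0.3760+1.6667+0.1000 ≈ 2.3802 m = S ✓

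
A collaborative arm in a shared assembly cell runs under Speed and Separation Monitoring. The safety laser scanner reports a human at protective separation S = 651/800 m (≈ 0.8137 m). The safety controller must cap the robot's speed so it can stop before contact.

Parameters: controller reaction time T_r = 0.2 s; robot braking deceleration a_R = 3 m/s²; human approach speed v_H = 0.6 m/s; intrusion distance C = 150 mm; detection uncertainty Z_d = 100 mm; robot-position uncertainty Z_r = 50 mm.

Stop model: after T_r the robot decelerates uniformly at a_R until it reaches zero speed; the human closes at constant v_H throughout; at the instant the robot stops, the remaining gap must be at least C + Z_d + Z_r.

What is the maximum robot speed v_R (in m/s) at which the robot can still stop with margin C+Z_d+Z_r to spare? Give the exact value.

collect terms ⇒ (1/6)·v_R² + (2/5)·v_R + (-63/160) = 0
  disc = (2/5)² − 4·(1/6)·(-63/160) = 169/400 ; √disc = 13/20
  v_R = (−(2/5) + 13/20) / (2·(1/6)) = 3/4 m/s
check:
braking lasts T_s = (3/4)/3 = 0.2500 s
robot in T_r: 0.7500·0.2000 = 0.1500 m
robot covers 0.7500·0.2500 − ½·3.0000·0.2500² = 0.0938 m while stopping
person approaches 0.6000·(0.2000+0.2500) = 0.2700 m
C+Z_d+Z_r = 0.1500+0.1000+0.0500 = 0.3000 m
sum ≈ 0.1500+0.0938+0.2700+0.3000 ≈ 0.8137 m = S ✓

v_R_max = 3/4 m/s = 0.7500 m/s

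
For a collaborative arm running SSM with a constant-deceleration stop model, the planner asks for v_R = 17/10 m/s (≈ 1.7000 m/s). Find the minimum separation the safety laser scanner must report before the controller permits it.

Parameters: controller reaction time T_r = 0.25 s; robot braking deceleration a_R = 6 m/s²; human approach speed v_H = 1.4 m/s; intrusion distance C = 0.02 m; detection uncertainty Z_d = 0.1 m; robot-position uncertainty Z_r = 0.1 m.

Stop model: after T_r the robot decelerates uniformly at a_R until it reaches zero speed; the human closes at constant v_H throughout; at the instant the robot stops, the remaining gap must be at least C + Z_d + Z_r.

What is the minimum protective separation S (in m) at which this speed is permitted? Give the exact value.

S_min = 653/400 m = 1.6325 m

T_s = v_R/a_R = (17/10)/6 = 0.2833 s
reaction-phase robot travel = 1.7000·0.2500 = 0.4250 m
braking distance = 1.7000²/(2·6.0000) = 0.2408 m
human over T_r+T_s: 1.4000·(0.2500+0.2833) = 0.7467 m
margins: 0.0200+0.1000+0.1000 = 0.2200 m
S_min ≈ 0.4250+0.2408+0.7467+0.2200  ⇒  S_min = 653/400 m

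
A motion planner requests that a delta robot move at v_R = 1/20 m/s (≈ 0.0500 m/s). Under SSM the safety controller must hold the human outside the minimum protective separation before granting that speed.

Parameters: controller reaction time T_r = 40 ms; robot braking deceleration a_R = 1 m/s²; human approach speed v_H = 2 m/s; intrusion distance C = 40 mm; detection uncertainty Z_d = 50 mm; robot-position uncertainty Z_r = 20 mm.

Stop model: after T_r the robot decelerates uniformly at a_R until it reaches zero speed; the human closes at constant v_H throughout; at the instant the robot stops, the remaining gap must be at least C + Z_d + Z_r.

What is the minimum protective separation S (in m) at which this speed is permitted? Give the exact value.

S_min = 1173/4000 m = 0.2933 m

T_s = v_R/a_R = (1/20)/1 = 0.0500 s
robot covers v_R·T_r = 0.0500·0.0400 = 0.0020 m before braking
robot covers 0.0500·0.0500 − ½·1.0000·0.0500² = 0.0013 m while stopping
human closes 2.0000·0.0900 = 0.1800 m
margins: 0.0400+0.0500+0.0200 = 0.1100 m
S_min ≈ 0.0020+0.0013+0.1800+0.1100  ⇒  S_min = 1173/4000 m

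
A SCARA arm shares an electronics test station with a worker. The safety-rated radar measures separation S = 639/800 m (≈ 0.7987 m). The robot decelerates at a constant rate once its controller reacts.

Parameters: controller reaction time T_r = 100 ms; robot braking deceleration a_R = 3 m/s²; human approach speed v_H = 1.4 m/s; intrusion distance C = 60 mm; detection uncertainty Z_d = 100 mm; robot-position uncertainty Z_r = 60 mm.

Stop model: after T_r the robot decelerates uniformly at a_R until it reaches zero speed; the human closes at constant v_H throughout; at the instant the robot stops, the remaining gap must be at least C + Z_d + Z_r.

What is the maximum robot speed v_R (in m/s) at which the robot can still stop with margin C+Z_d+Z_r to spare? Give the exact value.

at the boundary: (1/6)·v² + (17/30)·v + (-351/800) = 0
  disc = (17/30)² − 4·(1/6)·(-351/800) = 2209/3600 ; √disc = 47/60
  v_R = (−(17/30) + 47/60) / (2·(1/6)) = 13/20 m/s
check:
braking lasts T_s = (13/20)/3 = 0.2167 s
reaction-phase robot travel = 0.6500·0.1000 = 0.0650 m
robot covers 0.6500·0.2167 − ½·3.0000·0.2167² = 0.0704 m while stopping
human over T_r+T_s: 1.4000·(0.1000+0.2167) = 0.4433 m
C+Z_d+Z_r = 0.0600+0.1000+0.0600 = 0.2200 m
sum ≈ 0.0650+0.0704+0.4433+0.2200 ≈ 0.7987 m = S ✓

v_R_max = 13/20 m/s = 0.6500 m/s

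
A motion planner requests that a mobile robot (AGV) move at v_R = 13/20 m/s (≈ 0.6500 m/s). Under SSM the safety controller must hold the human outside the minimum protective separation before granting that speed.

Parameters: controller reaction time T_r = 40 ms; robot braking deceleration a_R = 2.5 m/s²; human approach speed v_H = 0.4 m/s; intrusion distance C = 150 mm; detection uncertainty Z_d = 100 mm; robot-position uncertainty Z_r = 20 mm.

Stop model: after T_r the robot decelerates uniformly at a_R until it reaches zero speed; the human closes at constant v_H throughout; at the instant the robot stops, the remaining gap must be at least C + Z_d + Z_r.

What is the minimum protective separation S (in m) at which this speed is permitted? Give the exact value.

T_s = v_R/a_R = (13/20)/(5/2) = 0.2600 s
robot in T_r: 0.6500·0.0400 = 0.0260 m
braking distance = 0.6500²/(2·2.5000) = 0.0845 m
human closes 0.4000·0.3000 = 0.1200 m
margins: 0.1500+0.1000+0.0200 = 0.2700 m
S_min ≈ 0.0260+0.0845+0.1200+0.2700  ⇒  S_min = 1001/2000 m

S_min = 1001/2000 m = 0.5005 m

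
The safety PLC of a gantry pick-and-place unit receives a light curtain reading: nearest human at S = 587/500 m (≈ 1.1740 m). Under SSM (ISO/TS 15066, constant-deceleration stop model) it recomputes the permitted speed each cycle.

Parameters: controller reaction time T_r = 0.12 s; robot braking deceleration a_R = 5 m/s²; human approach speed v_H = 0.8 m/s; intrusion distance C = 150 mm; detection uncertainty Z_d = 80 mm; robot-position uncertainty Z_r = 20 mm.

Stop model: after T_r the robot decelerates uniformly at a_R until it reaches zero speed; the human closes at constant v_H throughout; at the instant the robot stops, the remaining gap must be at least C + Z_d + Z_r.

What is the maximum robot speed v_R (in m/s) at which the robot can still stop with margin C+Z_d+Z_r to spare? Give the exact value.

v_R_max = 9/5 m/s = 1.8000 m/s

quadratic (1/10)·v² + (7/25)·v + (-207/250) = 0
  disc = (7/25)² − 4·(1/10)·(-207/250) = 256/625 ; √disc = 16/25
  v_R = (−(7/25) + 16/25) / (2·(1/10)) = 9/5 m/s
check:
T_s = v_R/a_R = (9/5)/5 = 0.3600 s
robot covers v_R·T_r = 1.8000·0.1200 = 0.2160 m before braking
braking distance = 1.8000²/(2·5.0000) = 0.3240 m
person approaches 0.8000·(0.1200+0.3600) = 0.3840 m
C+Z_d+Z_r = 0.1500+0.0800+0.0200 = 0.2500 m
sum ≈ 0.2160+0.3240+0.3840+0.2500 ≈ 1.1740 m = S ✓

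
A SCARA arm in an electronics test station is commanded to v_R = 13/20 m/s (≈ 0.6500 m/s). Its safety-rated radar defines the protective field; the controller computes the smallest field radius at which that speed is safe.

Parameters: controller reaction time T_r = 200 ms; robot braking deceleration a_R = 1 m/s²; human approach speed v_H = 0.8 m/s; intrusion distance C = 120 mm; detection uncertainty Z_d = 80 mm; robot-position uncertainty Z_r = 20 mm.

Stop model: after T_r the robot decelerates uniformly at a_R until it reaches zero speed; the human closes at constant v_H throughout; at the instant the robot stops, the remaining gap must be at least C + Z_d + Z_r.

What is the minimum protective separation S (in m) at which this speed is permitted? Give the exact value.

T_s = v_R/a_R = (13/20)/1 = 0.6500 s
reaction-phase robot travel = 0.6500·0.2000 = 0.1300 m
robot covers 0.6500·0.6500 − ½·1.0000·0.6500² = 0.2112 m while stopping
human over T_r+T_s: 0.8000·(0.2000+0.6500) = 0.6800 m
residual clearance needed = 0.1200+0.0800+0.0200 = 0.2200 m
S_min ≈ 0.1300+0.2112+0.6800+0.2200  ⇒  S_min = 993/800 m

S_min = 993/800 m = 1.2412 m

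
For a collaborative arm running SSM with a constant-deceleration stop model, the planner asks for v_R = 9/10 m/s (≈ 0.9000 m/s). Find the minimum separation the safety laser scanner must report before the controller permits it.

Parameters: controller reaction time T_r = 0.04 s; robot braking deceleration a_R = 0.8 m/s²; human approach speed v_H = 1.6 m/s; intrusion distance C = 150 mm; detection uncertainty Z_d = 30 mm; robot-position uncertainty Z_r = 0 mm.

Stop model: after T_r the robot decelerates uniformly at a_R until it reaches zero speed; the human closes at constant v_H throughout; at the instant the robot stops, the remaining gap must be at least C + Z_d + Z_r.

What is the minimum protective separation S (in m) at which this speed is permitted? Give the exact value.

stop time T_s = (9/10)/(4/5) = 1.1250 s
robot covers v_R·T_r = 0.9000·0.0400 = 0.0360 m before braking
braking distance = 0.9000²/(2·0.8000) = 0.5062 m
person approaches 1.6000·(0.0400+1.1250) = 1.8640 m
residual clearance needed = 0.1500+0.0300+0.0000 = 0.1800 m
S_min ≈ 0.0360+0.5062+1.8640+0.1800  ⇒  S_min = 2069/800 m

S_min = 2069/800 m = 2.5863 m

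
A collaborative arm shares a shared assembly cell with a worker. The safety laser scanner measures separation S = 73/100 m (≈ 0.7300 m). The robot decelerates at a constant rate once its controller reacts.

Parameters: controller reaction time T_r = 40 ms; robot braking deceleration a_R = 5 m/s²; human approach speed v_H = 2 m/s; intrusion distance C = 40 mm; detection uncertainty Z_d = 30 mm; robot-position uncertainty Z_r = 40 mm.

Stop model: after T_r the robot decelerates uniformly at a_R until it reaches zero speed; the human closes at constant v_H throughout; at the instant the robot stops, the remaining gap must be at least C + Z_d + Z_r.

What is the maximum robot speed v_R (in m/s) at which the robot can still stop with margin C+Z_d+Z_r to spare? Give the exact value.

collect terms ⇒ (1/10)·v_R² + (11/25)·v_R + (-27/50) = 0
  disc = (11/25)² − 4·(1/10)·(-27/50) = 256/625 ; √disc = 16/25
  v_R = (−(11/25) + 16/25) / (2·(1/10)) = 1 m/s
check:
braking lasts T_s = 1/5 = 0.2000 s
robot in T_r: 1.0000·0.0400 = 0.0400 m
robot under decel: 1.0000²/(2·5.0000) = 0.1000 m
person approaches 2.0000·(0.0400+0.2000) = 0.4800 m
margins: 0.0400+0.0300+0.0400 = 0.1100 m
sum ≈ 0.0400+0.1000+0.4800+0.1100 ≈ 0.7300 m = S ✓

v_R_max = 1 m/s = 1.0000 m/s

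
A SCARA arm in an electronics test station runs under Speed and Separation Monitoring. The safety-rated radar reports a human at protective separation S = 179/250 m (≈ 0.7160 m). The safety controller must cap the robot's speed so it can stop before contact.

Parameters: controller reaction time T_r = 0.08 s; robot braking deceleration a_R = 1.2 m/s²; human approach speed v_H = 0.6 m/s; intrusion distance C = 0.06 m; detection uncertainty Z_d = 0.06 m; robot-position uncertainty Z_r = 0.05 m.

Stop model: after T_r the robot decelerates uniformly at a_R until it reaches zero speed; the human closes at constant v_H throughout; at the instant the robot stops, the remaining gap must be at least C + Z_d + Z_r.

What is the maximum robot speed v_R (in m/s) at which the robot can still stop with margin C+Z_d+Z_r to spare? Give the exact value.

collect terms ⇒ (5/12)·v_R² + (29/50)·v_R + (-249/500) = 0
  disc = (29/50)² − 4·(5/12)·(-249/500) = 729/625 ; √disc = 27/25
  v_R = (−(29/50) + 27/25) / (2·(5/12)) = 3/5 m/s
check:
braking lasts T_s = (3/5)/(6/5) = 0.5000 s
robot in T_r: 0.6000·0.0800 = 0.0480 m
robot covers 0.6000·0.5000 − ½·1.2000·0.5000² = 0.1500 m while stopping
human over T_r+T_s: 0.6000·(0.0800+0.5000) = 0.3480 m
C+Z_d+Z_r = 0.0600+0.0600+0.0500 = 0.1700 m
sum ≈ 0.0480+0.1500+0.3480+0.1700 ≈ 0.7160 m = S ✓

v_R_max = 3/5 m/s = 0.6000 m/s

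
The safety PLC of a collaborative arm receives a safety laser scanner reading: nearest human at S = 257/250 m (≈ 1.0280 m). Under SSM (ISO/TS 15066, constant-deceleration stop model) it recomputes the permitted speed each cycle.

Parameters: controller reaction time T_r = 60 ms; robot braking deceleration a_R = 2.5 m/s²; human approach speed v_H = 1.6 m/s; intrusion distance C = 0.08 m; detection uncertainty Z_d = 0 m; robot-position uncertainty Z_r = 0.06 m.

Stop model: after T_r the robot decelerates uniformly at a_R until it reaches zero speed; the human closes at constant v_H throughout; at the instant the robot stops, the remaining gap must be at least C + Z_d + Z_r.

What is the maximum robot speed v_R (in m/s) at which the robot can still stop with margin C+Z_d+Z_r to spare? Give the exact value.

v_R_max = 9/10 m/s = 0.9000 m/s

quadratic (1/5)·v² + (7/10)·v + (-99/125) = 0
  disc = (7/10)² − 4·(1/5)·(-99/125) = 2809/2500 ; √disc = 53/50
  v_R = (−(7/10) + 53/50) / (2·(1/5)) = 9/10 m/s
check:
braking lasts T_s = (9/10)/(5/2) = 0.3600 s
robot in T_r: 0.9000·0.0600 = 0.0540 m
robot covers 0.9000·0.3600 − ½·2.5000·0.3600² = 0.1620 m while stopping
person approaches 1.6000·(0.0600+0.3600) = 0.6720 m
margins: 0.0800+0.0000+0.0600 = 0.1400 m
sum ≈ 0.0540+0.1620+0.6720+0.1400 ≈ 1.0280 m = S ✓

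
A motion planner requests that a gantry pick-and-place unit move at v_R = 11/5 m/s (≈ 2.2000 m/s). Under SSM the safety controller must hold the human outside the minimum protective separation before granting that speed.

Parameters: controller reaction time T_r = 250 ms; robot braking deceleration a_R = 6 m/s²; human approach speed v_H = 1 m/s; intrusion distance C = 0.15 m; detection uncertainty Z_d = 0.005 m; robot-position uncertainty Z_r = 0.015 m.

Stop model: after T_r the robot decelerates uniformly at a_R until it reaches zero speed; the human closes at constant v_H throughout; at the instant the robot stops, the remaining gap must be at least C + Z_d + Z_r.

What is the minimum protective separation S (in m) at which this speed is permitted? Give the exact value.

S_min = 87/50 m = 1.7400 m

stop time T_s = (11/5)/6 = 0.3667 s
reaction-phase robot travel = 2.2000·0.2500 = 0.5500 m
robot under decel: 2.2000²/(2·6.0000) = 0.4033 m
human over T_r+T_s: 1.0000·(0.2500+0.3667) = 0.6167 m
C+Z_d+Z_r = 0.1500+0.0050+0.0150 = 0.1700 m
S_min ≈ 0.5500+0.4033+0.6167+0.1700  ⇒  S_min = 87/50 m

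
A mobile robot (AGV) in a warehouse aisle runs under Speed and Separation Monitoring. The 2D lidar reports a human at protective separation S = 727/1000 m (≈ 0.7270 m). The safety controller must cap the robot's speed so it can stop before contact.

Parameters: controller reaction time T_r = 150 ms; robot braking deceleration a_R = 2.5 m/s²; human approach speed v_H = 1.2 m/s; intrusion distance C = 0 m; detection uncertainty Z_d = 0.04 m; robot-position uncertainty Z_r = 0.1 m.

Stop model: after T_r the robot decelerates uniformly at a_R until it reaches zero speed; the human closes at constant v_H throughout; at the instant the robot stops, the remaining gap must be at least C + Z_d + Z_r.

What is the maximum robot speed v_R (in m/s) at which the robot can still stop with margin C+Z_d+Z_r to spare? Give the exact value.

v_R_max = 11/20 m/s = 0.5500 m/s

at the boundary: (1/5)·v² + (63/100)·v + (-407/1000) = 0
  disc = (63/100)² − 4·(1/5)·(-407/1000) = 289/400 ; √disc = 17/20
  v_R = (−(63/100) + 17/20) / (2·(1/5)) = 11/20 m/s
check:
braking lasts T_s = (11/20)/(5/2) = 0.2200 s
robot covers v_R·T_r = 0.5500·0.1500 = 0.0825 m before braking
robot covers 0.5500·0.2200 − ½·2.5000·0.2200² = 0.0605 m while stopping
human over T_r+T_s: 1.2000·(0.1500+0.2200) = 0.4440 m
margins: 0.0000+0.0400+0.1000 = 0.1400 m
sum ≈ 0.0825+0.0605+0.4440+0.1400 ≈ 0.7270 m = S ✓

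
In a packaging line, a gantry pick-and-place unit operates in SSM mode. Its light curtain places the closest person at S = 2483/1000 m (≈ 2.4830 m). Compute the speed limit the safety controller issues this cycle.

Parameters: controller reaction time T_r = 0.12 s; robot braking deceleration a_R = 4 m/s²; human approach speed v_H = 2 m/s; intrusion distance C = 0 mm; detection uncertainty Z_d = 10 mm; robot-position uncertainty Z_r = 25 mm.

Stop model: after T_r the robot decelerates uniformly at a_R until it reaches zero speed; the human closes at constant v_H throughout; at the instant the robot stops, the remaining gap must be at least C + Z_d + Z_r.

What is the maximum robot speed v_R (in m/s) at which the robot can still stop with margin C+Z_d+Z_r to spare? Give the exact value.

v_R_max = 12/5 m/s = 2.4000 m/s

collect terms ⇒ (1/8)·v_R² + (31/50)·v_R + (-276/125) = 0
  disc = (31/50)² − 4·(1/8)·(-276/125) = 3721/2500 ; √disc = 61/50
  v_R = (−(31/50) + 61/50) / (2·(1/8)) = 12/5 m/s
check:
T_s = v_R/a_R = (12/5)/4 = 0.6000 s
robot in T_r: 2.4000·0.1200 = 0.2880 m
robot covers 2.4000·0.6000 − ½·4.0000·0.6000² = 0.7200 m while stopping
human over T_r+T_s: 2.0000·(0.1200+0.6000) = 1.4400 m
C+Z_d+Z_r = 0.0000+0.0100+0.0250 = 0.0350 m
sum ≈ 0.2880+0.7200+1.4400+0.0350 ≈ 2.4830 m = S ✓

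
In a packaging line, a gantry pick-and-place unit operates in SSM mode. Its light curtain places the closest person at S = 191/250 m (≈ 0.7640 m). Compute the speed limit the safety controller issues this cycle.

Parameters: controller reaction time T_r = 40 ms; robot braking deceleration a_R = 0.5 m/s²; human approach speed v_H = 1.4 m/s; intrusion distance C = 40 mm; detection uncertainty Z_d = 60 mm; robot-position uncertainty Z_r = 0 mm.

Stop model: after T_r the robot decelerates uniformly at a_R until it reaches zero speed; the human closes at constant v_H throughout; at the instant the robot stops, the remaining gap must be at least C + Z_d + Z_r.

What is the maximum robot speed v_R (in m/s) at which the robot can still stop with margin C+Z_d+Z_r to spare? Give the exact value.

collect terms ⇒ (1)·v_R² + (71/25)·v_R + (-76/125) = 0
  disc = (71/25)² − 4·(1)·(-76/125) = 6561/625 ; √disc = 81/25
  v_R = (−(71/25) + 81/25) / (2·(1)) = 1/5 m/s
check:
stop time T_s = (1/5)/(1/2) = 0.4000 s
reaction-phase robot travel = 0.2000·0.0400 = 0.0080 m
braking distance = 0.2000²/(2·0.5000) = 0.0400 m
human closes 1.4000·0.4400 = 0.6160 m
residual clearance needed = 0.0400+0.0600+0.0000 = 0.1000 m
sum ≈ 0.0080+0.0400+0.6160+0.1000 ≈ 0.7640 m = S ✓

v_R_max = 1/5 m/s = 0.2000 m/s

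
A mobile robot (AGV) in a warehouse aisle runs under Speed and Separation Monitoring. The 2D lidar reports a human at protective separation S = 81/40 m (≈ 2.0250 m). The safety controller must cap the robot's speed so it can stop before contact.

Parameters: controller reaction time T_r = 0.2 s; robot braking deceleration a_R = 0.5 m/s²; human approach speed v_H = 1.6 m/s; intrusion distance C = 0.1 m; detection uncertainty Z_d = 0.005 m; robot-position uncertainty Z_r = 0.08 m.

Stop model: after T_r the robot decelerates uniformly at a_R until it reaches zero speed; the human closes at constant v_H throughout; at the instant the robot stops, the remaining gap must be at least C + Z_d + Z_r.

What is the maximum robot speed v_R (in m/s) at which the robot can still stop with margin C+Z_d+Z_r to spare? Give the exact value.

v_R_max = 2/5 m/s = 0.4000 m/s

quadratic (1)·v² + (17/5)·v + (-38/25) = 0
  disc = (17/5)² − 4·(1)·(-38/25) = 441/25 ; √disc = 21/5
  v_R = (−(17/5) + 21/5) / (2·(1)) = 2/5 m/s
check:
stop time T_s = (2/5)/(1/2) = 0.8000 s
robot in T_r: 0.4000·0.2000 = 0.0800 m
robot covers 0.4000·0.8000 − ½·0.5000·0.8000² = 0.1600 m while stopping
human closes 1.6000·1.0000 = 1.6000 m
C+Z_d+Z_r = 0.1000+0.0050+0.0800 = 0.1850 m
sum ≈ 0.0800+0.1600+1.6000+0.1850 ≈ 2.0250 m = S ✓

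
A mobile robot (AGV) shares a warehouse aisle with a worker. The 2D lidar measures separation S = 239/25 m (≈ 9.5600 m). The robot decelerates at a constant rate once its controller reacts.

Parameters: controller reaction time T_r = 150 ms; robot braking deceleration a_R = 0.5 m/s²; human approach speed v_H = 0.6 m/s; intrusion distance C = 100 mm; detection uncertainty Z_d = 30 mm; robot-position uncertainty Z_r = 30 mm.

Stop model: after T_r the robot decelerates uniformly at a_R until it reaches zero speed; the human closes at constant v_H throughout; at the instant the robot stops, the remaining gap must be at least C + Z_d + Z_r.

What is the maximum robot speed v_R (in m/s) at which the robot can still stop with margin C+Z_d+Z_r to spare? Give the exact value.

at the boundary: (1)·v² + (27/20)·v + (-931/100) = 0
  disc = (27/20)² − 4·(1)·(-931/100) = 625/16 ; √disc = 25/4
  v_R = (−(27/20) + 25/4) / (2·(1)) = 49/20 m/s
check:
braking lasts T_s = (49/20)/(1/2) = 4.9000 s
robot covers v_R·T_r = 2.4500·0.1500 = 0.3675 m before braking
robot covers 2.4500·4.9000 − ½·0.5000·4.9000² = 6.0025 m while stopping
person approaches 0.6000·(0.1500+4.9000) = 3.0300 m
margins: 0.1000+0.0300+0.0300 = 0.1600 m
sum ≈ 0.3675+6.0025+3.0300+0.1600 ≈ 9.5600 m = S ✓

v_R_max = 49/20 m/s = 2.4500 m/s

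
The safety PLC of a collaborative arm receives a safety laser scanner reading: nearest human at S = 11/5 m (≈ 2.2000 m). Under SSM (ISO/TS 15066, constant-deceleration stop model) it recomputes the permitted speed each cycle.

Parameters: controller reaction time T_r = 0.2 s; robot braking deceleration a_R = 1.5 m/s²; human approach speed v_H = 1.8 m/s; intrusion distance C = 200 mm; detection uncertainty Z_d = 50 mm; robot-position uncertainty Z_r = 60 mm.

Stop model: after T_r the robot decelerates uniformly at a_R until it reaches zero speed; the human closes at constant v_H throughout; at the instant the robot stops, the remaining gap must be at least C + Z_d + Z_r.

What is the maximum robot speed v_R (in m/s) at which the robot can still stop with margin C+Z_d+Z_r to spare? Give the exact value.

quadratic (1/3)·v² + (7/5)·v + (-153/100) = 0
  disc = (7/5)² − 4·(1/3)·(-153/100) = 4 ; √disc = 2
  v_R = (−(7/5) + 2) / (2·(1/3)) = 9/10 m/s
check:
stop time T_s = (9/10)/(3/2) = 0.6000 s
reaction-phase robot travel = 0.9000·0.2000 = 0.1800 m
robot under decel: 0.9000²/(2·1.5000) = 0.2700 m
person approaches 1.8000·(0.2000+0.6000) = 1.4400 m
margins: 0.2000+0.0500+0.0600 = 0.3100 m
sum ≈ 0.1800+0.2700+1.4400+0.3100 ≈ 2.2000 m = S ✓

v_R_max = 9/10 m/s = 0.9000 m/s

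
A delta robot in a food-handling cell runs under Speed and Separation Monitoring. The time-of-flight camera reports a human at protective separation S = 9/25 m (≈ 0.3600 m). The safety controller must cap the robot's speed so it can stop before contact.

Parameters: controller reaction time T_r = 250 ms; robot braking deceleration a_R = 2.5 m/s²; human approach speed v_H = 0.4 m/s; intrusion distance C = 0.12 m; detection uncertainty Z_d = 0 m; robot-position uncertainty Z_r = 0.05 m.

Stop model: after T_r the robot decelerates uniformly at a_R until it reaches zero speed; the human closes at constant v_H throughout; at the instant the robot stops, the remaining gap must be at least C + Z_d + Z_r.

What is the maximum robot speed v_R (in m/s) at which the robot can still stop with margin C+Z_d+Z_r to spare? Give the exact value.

collect terms ⇒ (1/5)·v_R² + (41/100)·v_R + (-9/100) = 0
  disc = (41/100)² − 4·(1/5)·(-9/100) = 2401/10000 ; √disc = 49/100
  v_R = (−(41/100) + 49/100) / (2·(1/5)) = 1/5 m/s
check:
stop time T_s = (1/5)/(5/2) = 0.0800 s
robot in T_r: 0.2000·0.2500 = 0.0500 m
robot covers 0.2000·0.0800 − ½·2.5000·0.0800² = 0.0080 m while stopping
human over T_r+T_s: 0.4000·(0.2500+0.0800) = 0.1320 m
C+Z_d+Z_r = 0.1200+0.0000+0.0500 = 0.1700 m
sum ≈ 0.0500+0.0080+0.1320+0.1700 ≈ 0.3600 m = S ✓

v_R_max = 1/5 m/s = 0.2000 m/s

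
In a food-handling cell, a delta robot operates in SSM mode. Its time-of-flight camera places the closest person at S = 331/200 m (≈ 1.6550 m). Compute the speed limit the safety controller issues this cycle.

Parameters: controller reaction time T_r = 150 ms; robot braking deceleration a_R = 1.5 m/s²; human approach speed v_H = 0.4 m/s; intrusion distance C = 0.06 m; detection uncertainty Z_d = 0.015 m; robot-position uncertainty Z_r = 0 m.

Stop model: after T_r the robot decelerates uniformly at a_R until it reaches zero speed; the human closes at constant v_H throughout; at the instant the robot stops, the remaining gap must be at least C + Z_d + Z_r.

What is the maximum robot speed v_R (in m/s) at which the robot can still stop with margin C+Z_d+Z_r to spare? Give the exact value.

v_R_max = 8/5 m/s = 1.6000 m/s

collect terms ⇒ (1/3)·v_R² + (5/12)·v_R + (-38/25) = 0
  disc = (5/12)² − 4·(1/3)·(-38/25) = 7921/3600 ; √disc = 89/60
  v_R = (−(5/12) + 89/60) / (2·(1/3)) = 8/5 m/s
check:
T_s = v_R/a_R = (8/5)/(3/2) = 1.0667 s
robot in T_r: 1.6000·0.1500 = 0.2400 m
robot covers 1.6000·1.0667 − ½·1.5000·1.0667² = 0.8533 m while stopping
human over T_r+T_s: 0.4000·(0.1500+1.0667) = 0.4867 m
margins: 0.0600+0.0150+0.0000 = 0.0750 m
sum ≈ 0.2400+0.8533+0.4867+0.0750 ≈ 1.6550 m = S ✓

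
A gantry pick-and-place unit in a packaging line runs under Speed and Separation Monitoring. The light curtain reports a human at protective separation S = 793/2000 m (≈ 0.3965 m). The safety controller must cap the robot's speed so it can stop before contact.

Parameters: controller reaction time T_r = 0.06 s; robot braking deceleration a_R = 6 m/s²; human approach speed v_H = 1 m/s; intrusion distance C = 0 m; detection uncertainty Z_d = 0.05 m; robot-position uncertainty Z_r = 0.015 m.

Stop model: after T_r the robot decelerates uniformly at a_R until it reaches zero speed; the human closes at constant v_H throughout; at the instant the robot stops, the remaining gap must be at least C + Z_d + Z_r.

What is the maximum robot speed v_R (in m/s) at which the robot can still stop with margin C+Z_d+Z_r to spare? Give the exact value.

v_R_max = 9/10 m/s = 0.9000 m/s

at the boundary: (1/12)·v² + (17/75)·v + (-543/2000) = 0
  disc = (17/75)² − 4·(1/12)·(-543/2000) = 12769/90000 ; √disc = 113/300
  v_R = (−(17/75) + 113/300) / (2·(1/12)) = 9/10 m/s
check:
stop time T_s = (9/10)/6 = 0.1500 s
robot in T_r: 0.9000·0.0600 = 0.0540 m
robot covers 0.9000·0.1500 − ½·6.0000·0.1500² = 0.0675 m while stopping
person approaches 1.0000·(0.0600+0.1500) = 0.2100 m
residual clearance needed = 0.0000+0.0500+0.0150 = 0.0650 m
sum ≈ 0.0540+0.0675+0.2100+0.0650 ≈ 0.3965 m = S ✓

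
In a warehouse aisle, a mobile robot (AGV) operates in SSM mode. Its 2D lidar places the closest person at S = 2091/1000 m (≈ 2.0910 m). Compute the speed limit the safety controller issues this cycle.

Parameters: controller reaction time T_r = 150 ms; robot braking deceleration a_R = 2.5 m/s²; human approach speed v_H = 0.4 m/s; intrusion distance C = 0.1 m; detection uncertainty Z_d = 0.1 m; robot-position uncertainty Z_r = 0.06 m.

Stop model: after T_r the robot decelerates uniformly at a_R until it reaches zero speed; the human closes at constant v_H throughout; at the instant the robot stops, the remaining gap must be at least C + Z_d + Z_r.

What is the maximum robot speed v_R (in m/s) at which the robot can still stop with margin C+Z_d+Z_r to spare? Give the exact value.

v_R_max = 23/10 m/s = 2.3000 m/s

collect terms ⇒ (1/5)·v_R² + (31/100)·v_R + (-1771/1000) = 0
  disc = (31/100)² − 4·(1/5)·(-1771/1000) = 15129/10000 ; √disc = 123/100
  v_R = (−(31/100) + 123/100) / (2·(1/5)) = 23/10 m/s
check:
stop time T_s = (23/10)/(5/2) = 0.9200 s
reaction-phase robot travel = 2.3000·0.1500 = 0.3450 m
robot covers 2.3000·0.9200 − ½·2.5000·0.9200² = 1.0580 m while stopping
human closes 0.4000·1.0700 = 0.4280 m
margins: 0.1000+0.1000+0.0600 = 0.2600 m
sum ≈ 0.3450+1.0580+0.4280+0.2600 ≈ 2.0910 m = S ✓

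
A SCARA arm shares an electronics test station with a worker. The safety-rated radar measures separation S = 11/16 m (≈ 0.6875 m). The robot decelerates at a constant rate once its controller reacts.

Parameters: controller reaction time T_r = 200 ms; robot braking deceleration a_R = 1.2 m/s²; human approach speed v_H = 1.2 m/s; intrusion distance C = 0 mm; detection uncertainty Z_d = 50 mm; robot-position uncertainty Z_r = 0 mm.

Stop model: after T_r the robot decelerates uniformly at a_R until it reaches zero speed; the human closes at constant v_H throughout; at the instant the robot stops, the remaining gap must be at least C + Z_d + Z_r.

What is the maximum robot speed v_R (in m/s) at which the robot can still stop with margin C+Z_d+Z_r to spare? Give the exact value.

v_R_max = 3/10 m/s = 0.3000 m/s

collect terms ⇒ (5/12)·v_R² + (6/5)·v_R + (-159/400) = 0
  disc = (6/5)² − 4·(5/12)·(-159/400) = 841/400 ; √disc = 29/20
  v_R = (−(6/5) + 29/20) / (2·(5/12)) = 3/10 m/s
check:
stop time T_s = (3/10)/(6/5) = 0.2500 s
robot in T_r: 0.3000·0.2000 = 0.0600 m
robot under decel: 0.3000²/(2·1.2000) = 0.0375 m
human over T_r+T_s: 1.2000·(0.2000+0.2500) = 0.5400 m
residual clearance needed = 0.0000+0.0500+0.0000 = 0.0500 m
sum ≈ 0.0600+0.0375+0.5400+0.0500 ≈ 0.6875 m = S ✓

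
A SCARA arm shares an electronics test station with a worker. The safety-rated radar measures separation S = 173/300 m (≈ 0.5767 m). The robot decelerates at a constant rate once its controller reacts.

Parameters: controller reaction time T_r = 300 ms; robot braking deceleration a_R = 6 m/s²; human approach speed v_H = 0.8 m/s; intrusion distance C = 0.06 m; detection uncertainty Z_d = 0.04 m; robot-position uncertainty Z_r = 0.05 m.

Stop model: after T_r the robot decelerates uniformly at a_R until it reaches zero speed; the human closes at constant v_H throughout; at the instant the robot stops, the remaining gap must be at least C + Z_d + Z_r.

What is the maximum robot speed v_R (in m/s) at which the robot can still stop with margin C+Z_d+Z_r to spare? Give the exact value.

v_R_max = 2/5 m/s = 0.4000 m/s

at the boundary: (1/12)·v² + (13/30)·v + (-14/75) = 0
  disc = (13/30)² − 4·(1/12)·(-14/75) = 1/4 ; √disc = 1/2
  v_R = (−(13/30) + 1/2) / (2·(1/12)) = 2/5 m/s
check:
braking lasts T_s = (2/5)/6 = 0.0667 s
robot in T_r: 0.4000·0.3000 = 0.1200 m
robot under decel: 0.4000²/(2·6.0000) = 0.0133 m
human closes 0.8000·0.3667 = 0.2933 m
C+Z_d+Z_r = 0.0600+0.0400+0.0500 = 0.1500 m
sum ≈ 0.1200+0.0133+0.2933+0.1500 ≈ 0.5767 m = S ✓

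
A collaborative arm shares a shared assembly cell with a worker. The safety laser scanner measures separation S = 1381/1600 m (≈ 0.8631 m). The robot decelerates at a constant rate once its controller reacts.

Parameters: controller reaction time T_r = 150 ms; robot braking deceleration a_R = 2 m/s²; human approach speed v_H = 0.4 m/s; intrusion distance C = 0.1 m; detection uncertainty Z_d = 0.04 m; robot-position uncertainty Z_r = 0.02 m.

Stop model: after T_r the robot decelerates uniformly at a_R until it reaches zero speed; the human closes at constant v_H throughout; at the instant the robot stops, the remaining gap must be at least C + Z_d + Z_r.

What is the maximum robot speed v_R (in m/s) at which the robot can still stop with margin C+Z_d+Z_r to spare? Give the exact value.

v_R_max = 21/20 m/s = 1.0500 m/s

quadratic (1/4)·v² + (7/20)·v + (-1029/1600) = 0
  disc = (7/20)² − 4·(1/4)·(-1029/1600) = 49/64 ; √disc = 7/8
  v_R = (−(7/20) + 7/8) / (2·(1/4)) = 21/20 m/s
check:
stop time T_s = (21/20)/2 = 0.5250 s
robot covers v_R·T_r = 1.0500·0.1500 = 0.1575 m before braking
robot under decel: 1.0500²/(2·2.0000) = 0.2756 m
human closes 0.4000·0.6750 = 0.2700 m
margins: 0.1000+0.0400+0.0200 = 0.1600 m
sum ≈ 0.1575+0.2756+0.2700+0.1600 ≈ 0.8631 m = S ✓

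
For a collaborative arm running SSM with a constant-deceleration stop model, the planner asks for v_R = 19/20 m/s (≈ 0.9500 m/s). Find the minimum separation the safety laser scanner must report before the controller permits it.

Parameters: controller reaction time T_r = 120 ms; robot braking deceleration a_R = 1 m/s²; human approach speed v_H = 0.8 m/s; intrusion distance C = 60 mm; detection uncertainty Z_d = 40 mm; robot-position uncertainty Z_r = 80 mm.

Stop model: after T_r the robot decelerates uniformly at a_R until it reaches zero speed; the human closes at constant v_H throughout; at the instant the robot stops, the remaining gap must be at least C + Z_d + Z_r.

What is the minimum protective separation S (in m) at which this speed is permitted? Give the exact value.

braking lasts T_s = (19/20)/1 = 0.9500 s
reaction-phase robot travel = 0.9500·0.1200 = 0.1140 m
braking distance = 0.9500²/(2·1.0000) = 0.4512 m
human over T_r+T_s: 0.8000·(0.1200+0.9500) = 0.8560 m
residual clearance needed = 0.0600+0.0400+0.0800 = 0.1800 m
S_min ≈ 0.1140+0.4512+0.8560+0.1800  ⇒  S_min = 1281/800 m

S_min = 1281/800 m = 1.6013 m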